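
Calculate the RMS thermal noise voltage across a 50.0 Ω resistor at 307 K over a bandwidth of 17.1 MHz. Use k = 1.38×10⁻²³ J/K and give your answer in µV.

V_n = √(4kTRB)
4kTRB = 4 × 1.38×10⁻²³ × 307 × 5.00×10¹ × 1.71×10⁷ = 1.45×10⁻¹¹ V²
V_n = √(1.45×10⁻¹¹) = 3.81×10⁻⁶ V = 3.81 µV

3.81 µV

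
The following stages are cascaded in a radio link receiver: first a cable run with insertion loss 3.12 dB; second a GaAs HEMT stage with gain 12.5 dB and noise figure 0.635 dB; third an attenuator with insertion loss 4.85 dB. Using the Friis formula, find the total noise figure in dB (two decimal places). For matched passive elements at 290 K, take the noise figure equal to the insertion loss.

Convert to linear (a loss of L dB is a gain of −L dB): F_i = 10^(NF_i/10), G_i = 10^(G_i,dB/10)
  Stage 1: F_1 = 10^(3.12/10) = 2.051, G_1 = 10^(−3.12/10) = 0.4875
  Stage 2: F_2 = 10^(0.635/10) = 1.157, G_2 = 10^(12.5/10) = 17.78
  Stage 3: F_3 = 10^(4.85/10) = 3.055, G_3 = 10^(−4.85/10) = 0.3273
Friis cascade:
  F = 2.051 + (1.157 − 1)/0.4875 + (3.055 − 1)/8.670 = 2.611
NF = 10 log₁₀(2.611) = 4.17 dB

4.17 dB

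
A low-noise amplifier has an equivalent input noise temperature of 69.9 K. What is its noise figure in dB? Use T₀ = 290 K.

F = 1 + T_e/T₀ = 1 + 69.9/290 = 1.24103
NF = 10 log₁₀(1.24103) = 0.938 dB

0.938 dB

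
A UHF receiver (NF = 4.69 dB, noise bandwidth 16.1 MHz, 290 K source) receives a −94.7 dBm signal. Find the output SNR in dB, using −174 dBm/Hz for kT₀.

2.5 dB

Noise floor: N = −174 + 10 log₁₀(B) + NF
10 log₁₀(1.61×10⁷) = 72.07 dB
N = −174 + 72.07 + 4.69 = −97.24 dBm
SNR = P_sig − N = −94.7 − (−97.24) = 2.54 dB → 2.5 dB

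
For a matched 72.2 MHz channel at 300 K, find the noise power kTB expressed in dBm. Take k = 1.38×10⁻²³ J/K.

P_n = kTB = 1.38×10⁻²³ × 300 × 7.22×10⁷ = 2.99×10⁻¹³ W
In dBm: 10 log₁₀(2.99×10⁻¹³ / 10⁻³) = −95.2 dBm

−95.2 dBm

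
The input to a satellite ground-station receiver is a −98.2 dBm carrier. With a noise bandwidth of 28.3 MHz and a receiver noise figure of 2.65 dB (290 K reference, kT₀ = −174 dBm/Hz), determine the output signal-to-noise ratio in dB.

−1.4 dB

Noise floor: N = −174 + 10 log₁₀(B) + NF
10 log₁₀(2.83×10⁷) = 74.52 dB
N = −174 + 74.52 + 2.65 = −96.83 dBm
SNR = P_sig − N = −98.2 − (−96.83) = −1.37 dB → −1.4 dB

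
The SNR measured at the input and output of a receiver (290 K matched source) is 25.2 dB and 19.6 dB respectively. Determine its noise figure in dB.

NF (dB) = SNR_in(dB) − SNR_out(dB) when the source is at T₀
NF = 25.2 − 19.6 = 5.6 dB

5.6 dB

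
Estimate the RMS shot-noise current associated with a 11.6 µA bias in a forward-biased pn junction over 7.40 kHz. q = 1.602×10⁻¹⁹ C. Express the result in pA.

166 pA

I_n = √(2qI·B)
2qI·B = 2 × 1.602×10⁻¹⁹ × 1.16×10⁻⁵ × 7.40×10³ = 2.75×10⁻²⁰ A²
I_n = √(2.75×10⁻²⁰) = 1.66×10⁻¹⁰ A = 166 pA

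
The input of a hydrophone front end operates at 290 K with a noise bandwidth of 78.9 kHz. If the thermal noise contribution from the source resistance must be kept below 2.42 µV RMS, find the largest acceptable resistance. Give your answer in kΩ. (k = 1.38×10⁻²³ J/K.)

Johnson–Nyquist: V_n = √(4kTRB) ⇒ R = V_n² / (4kTB)
4kTB = 4 × 1.38×10⁻²³ × 290 × 7.89×10⁴ = 1.26×10⁻¹⁵
R = (2.42×10⁻⁶)² / 1.26×10⁻¹⁵ = 4.64×10³ Ω = 4.64 kΩ

4.64 kΩ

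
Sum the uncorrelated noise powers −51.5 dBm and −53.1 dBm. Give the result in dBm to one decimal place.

−49.2 dBm

Convert to linear, add, convert back:
P₁ = 7.08×10⁻⁹ W, P₂ = 4.90×10⁻⁹ W
P_tot = 1.20×10⁻⁸ W → 10 log₁₀(P_tot / 10⁻³) = −49.2 dBm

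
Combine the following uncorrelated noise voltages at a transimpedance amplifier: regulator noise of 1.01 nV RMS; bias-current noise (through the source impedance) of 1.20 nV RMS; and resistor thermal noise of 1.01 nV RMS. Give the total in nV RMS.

1.87 nV

Uncorrelated sources add in power (mean-square): V_tot = √(ΣV_i²)
V_tot = √[(1.01×10⁻⁹)² + (1.20×10⁻⁹)² + (1.01×10⁻⁹)²] = 1.87×10⁻⁹ V = 1.87 nV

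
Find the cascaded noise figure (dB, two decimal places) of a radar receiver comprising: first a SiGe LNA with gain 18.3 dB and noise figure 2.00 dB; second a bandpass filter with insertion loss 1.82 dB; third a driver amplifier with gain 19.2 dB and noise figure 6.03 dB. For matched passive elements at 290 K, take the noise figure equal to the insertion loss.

2.20 dB

Convert to linear (a loss of L dB is a gain of −L dB): F_i = 10^(NF_i/10), G_i = 10^(G_i,dB/10)
  Stage 1: F_1 = 10^(2.00/10) = 1.585, G_1 = 10^(18.3/10) = 67.61
  Stage 2: F_2 = 10^(1.82/10) = 1.521, G_2 = 10^(−1.82/10) = 0.6577
  Stage 3: F_3 = 10^(6.03/10) = 4.009, G_3 = 10^(19.2/10) = 83.18
Friis cascade:
  F = 1.585 + (1.521 − 1)/67.61 + (4.009 − 1)/44.46 = 1.660
NF = 10 log₁₀(1.660) = 2.20 dB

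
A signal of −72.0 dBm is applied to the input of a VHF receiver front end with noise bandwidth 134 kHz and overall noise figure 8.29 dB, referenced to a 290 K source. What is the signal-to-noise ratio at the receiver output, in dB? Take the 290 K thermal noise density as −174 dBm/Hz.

42.4 dB

Noise floor: N = −174 + 10 log₁₀(B) + NF
10 log₁₀(1.34×10⁵) = 51.27 dB
N = −174 + 51.27 + 8.29 = −114.44 dBm
SNR = P_sig − N = −72.0 − (−114.44) = 42.44 dB → 42.4 dB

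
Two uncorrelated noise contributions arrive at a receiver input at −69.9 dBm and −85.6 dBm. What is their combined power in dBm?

Convert to linear, add, convert back:
P₁ = 1.02×10⁻¹⁰ W, P₂ = 2.75×10⁻¹² W
P_tot = 1.05×10⁻¹⁰ W → 10 log₁₀(P_tot / 10⁻³) = −69.8 dBm

−69.8 dBm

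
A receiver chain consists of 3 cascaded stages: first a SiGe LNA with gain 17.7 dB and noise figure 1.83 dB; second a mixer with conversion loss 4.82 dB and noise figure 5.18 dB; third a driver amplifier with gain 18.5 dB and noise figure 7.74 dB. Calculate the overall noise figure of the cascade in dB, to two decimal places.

Convert to linear (a loss of L dB is a gain of −L dB): F_i = 10^(NF_i/10), G_i = 10^(G_i,dB/10)
  Stage 1: F_1 = 10^(1.83/10) = 1.524, G_1 = 10^(17.7/10) = 58.88
  Stage 2: F_2 = 10^(5.18/10) = 3.296, G_2 = 10^(−4.82/10) = 0.3296
  Stage 3: F_3 = 10^(7.74/10) = 5.943, G_3 = 10^(18.5/10) = 70.79
Friis cascade:
  F = 1.524 + (3.296 − 1)/58.88 + (5.943 − 1)/19.41 = 1.818
NF = 10 log₁₀(1.818) = 2.60 dB

2.60 dB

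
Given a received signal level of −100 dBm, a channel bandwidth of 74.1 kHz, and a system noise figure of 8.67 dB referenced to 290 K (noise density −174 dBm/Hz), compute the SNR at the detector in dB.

Noise floor: N = −174 + 10 log₁₀(B) + NF
10 log₁₀(7.41×10⁴) = 48.7 dB
N = −174 + 48.7 + 8.67 = −116.63 dBm
SNR = P_sig − N = −100 − (−116.63) = 16.63 dB → 16.6 dB

16.6 dB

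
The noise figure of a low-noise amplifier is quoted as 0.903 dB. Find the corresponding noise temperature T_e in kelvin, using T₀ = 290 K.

67.0 K

F = 10^(0.903/10) = 1.23112
T_e = (F − 1)·T₀ = (1.23112 − 1) × 290 = 67.0 K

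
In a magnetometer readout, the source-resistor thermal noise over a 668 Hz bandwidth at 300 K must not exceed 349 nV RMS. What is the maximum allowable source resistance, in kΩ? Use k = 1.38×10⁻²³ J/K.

11.0 kΩ

Johnson–Nyquist: V_n = √(4kTRB) ⇒ R = V_n² / (4kTB)
4kTB = 4 × 1.38×10⁻²³ × 300 × 6.68×10² = 1.11×10⁻¹⁷
R = (3.49×10⁻⁷)² / 1.11×10⁻¹⁷ = 1.10×10⁴ Ω = 11.0 kΩ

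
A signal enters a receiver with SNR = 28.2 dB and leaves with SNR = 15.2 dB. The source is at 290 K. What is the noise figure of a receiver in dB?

NF (dB) = SNR_in(dB) − SNR_out(dB) when the source is at T₀
NF = 28.2 − 15.2 = 13.0 dB

13.0 dB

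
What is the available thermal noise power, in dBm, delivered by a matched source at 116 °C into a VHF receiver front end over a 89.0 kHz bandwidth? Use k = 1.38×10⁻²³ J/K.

T = 116 °C + 273.15 = 389.15 K
P_n = kTB = 1.38×10⁻²³ × 389.15 × 8.90×10⁴ = 4.78×10⁻¹⁶ W
In dBm: 10 log₁₀(4.78×10⁻¹⁶ / 10⁻³) = −123.2 dBm

−123.2 dBm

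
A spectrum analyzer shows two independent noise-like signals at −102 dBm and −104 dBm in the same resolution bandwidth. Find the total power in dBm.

Convert to linear, add, convert back:
P₁ = 6.31×10⁻¹⁴ W, P₂ = 3.98×10⁻¹⁴ W
P_tot = 1.03×10⁻¹³ W → 10 log₁₀(P_tot / 10⁻³) = −99.9 dBm

−99.9 dBm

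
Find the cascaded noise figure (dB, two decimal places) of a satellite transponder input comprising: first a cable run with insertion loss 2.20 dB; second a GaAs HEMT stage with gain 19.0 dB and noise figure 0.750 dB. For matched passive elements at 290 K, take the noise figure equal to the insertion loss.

Convert to linear (a loss of L dB is a gain of −L dB): F_i = 10^(NF_i/10), G_i = 10^(G_i,dB/10)
  Stage 1: F_1 = 10^(2.20/10) = 1.660, G_1 = 10^(−2.20/10) = 0.6026
  Stage 2: F_2 = 10^(0.750/10) = 1.189, G_2 = 10^(19.0/10) = 79.43
Friis cascade:
  F = 1.660 + (1.189 − 1)/0.6026 = 1.972
NF = 10 log₁₀(1.972) = 2.95 dB

2.95 dB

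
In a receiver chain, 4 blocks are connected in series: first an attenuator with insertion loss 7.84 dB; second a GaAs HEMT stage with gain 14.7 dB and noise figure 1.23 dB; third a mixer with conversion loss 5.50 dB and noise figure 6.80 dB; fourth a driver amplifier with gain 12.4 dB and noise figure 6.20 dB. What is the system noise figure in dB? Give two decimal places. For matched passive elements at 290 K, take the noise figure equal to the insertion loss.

Convert to linear (a loss of L dB is a gain of −L dB): F_i = 10^(NF_i/10), G_i = 10^(G_i,dB/10)
  Stage 1: F_1 = 10^(7.84/10) = 6.081, G_1 = 10^(−7.84/10) = 0.1644
  Stage 2: F_2 = 10^(1.23/10) = 1.327, G_2 = 10^(14.7/10) = 29.51
  Stage 3: F_3 = 10^(6.80/10) = 4.786, G_3 = 10^(−5.50/10) = 0.2818
  Stage 4: F_4 = 10^(6.20/10) = 4.169, G_4 = 10^(12.4/10) = 17.38
Friis cascade:
  F = 6.081 + (1.327 − 1)/0.1644 + (4.786 − 1)/4.853 + (4.169 − 1)/1.368 = 11.17
NF = 10 log₁₀(11.17) = 10.48 dB

10.48 dB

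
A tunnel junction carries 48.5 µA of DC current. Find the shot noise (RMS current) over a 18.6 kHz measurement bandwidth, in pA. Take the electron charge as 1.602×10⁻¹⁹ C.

I_n = √(2qI·B)
2qI·B = 2 × 1.602×10⁻¹⁹ × 4.85×10⁻⁵ × 1.86×10⁴ = 2.89×10⁻¹⁹ A²
I_n = √(2.89×10⁻¹⁹) = 5.38×10⁻¹⁰ A = 538 pA

538 pA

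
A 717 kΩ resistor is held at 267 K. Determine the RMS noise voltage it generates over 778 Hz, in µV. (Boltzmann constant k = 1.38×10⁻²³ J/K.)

2.87 µV

V_n = √(4kTRB)
4kTRB = 4 × 1.38×10⁻²³ × 267 × 7.17×10⁵ × 7.78×10² = 8.22×10⁻¹² V²
V_n = √(8.22×10⁻¹²) = 2.87×10⁻⁶ V = 2.87 µV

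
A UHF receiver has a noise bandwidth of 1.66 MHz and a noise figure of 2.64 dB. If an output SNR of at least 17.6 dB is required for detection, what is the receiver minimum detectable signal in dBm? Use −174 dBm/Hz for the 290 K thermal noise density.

Sensitivity = −174 + 10 log₁₀(B) + NF + SNR_min
= −174 + 62.2 + 2.64 + 17.6
= −91.56 dBm → −91.6 dBm

−91.6 dBm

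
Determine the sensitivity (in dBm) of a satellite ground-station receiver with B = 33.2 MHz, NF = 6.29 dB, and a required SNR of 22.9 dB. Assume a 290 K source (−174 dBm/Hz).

Sensitivity = −174 + 10 log₁₀(B) + NF + SNR_min
= −174 + 75.21 + 6.29 + 22.9
= −69.60 dBm → −69.6 dBm

−69.6 dBm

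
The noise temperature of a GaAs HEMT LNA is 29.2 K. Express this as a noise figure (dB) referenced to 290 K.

F = 1 + T_e/T₀ = 1 + 29.2/290 = 1.10069
NF = 10 log₁₀(1.10069) = 0.417 dB

0.417 dB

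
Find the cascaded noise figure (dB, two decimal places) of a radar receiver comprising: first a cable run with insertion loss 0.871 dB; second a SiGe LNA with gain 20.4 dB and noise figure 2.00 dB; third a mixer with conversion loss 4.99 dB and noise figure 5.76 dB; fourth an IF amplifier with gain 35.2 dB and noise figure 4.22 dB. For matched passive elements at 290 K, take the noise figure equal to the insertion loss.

Convert to linear (a loss of L dB is a gain of −L dB): F_i = 10^(NF_i/10), G_i = 10^(G_i,dB/10)
  Stage 1: F_1 = 10^(0.871/10) = 1.222, G_1 = 10^(−0.871/10) = 0.8183
  Stage 2: F_2 = 10^(2.00/10) = 1.585, G_2 = 10^(20.4/10) = 109.6
  Stage 3: F_3 = 10^(5.76/10) = 3.767, G_3 = 10^(−4.99/10) = 0.3170
  Stage 4: F_4 = 10^(4.22/10) = 2.642, G_4 = 10^(35.2/10) = 3311
Friis cascade:
  F = 1.222 + (1.585 − 1)/0.8183 + (3.767 − 1)/89.72 + (2.642 − 1)/28.44 = 2.025
NF = 10 log₁₀(2.025) = 3.07 dB

3.07 dB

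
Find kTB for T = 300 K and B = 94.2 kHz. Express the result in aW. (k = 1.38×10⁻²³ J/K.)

390 aW

P_n = kTB = 1.38×10⁻²³ × 300 × 9.42×10⁴ = 3.90×10⁻¹⁶ W = 390 aW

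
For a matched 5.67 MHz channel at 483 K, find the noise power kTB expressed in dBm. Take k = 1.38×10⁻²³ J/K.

P_n = kTB = 1.38×10⁻²³ × 483 × 5.67×10⁶ = 3.78×10⁻¹⁴ W
In dBm: 10 log₁₀(3.78×10⁻¹⁴ / 10⁻³) = −104.2 dBm

−104.2 dBm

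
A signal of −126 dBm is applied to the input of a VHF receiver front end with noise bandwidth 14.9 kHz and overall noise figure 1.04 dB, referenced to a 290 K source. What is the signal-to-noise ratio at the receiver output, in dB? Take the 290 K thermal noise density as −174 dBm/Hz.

Noise floor: N = −174 + 10 log₁₀(B) + NF
10 log₁₀(1.49×10⁴) = 41.73 dB
N = −174 + 41.73 + 1.04 = −131.23 dBm
SNR = P_sig − N = −126 − (−131.23) = 5.23 dB → 5.2 dB

5.2 dB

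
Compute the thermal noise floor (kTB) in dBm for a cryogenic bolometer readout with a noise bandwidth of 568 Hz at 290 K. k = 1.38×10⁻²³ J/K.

−146.4 dBm

P_n = kTB = 1.38×10⁻²³ × 290 × 5.68×10² = 2.27×10⁻¹⁸ W
In dBm: 10 log₁₀(2.27×10⁻¹⁸ / 10⁻³) = −146.4 dBm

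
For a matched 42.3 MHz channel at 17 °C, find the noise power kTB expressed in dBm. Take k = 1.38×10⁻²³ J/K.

T = 17 °C + 273.15 = 290.15 K
P_n = kTB = 1.38×10⁻²³ × 290.15 × 4.23×10⁷ = 1.69×10⁻¹³ W
In dBm: 10 log₁₀(1.69×10⁻¹³ / 10⁻³) = −97.7 dBm

−97.7 dBm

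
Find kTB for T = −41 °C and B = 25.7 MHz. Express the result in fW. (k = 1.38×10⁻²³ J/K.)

82.3 fW

T = −41 °C + 273.15 = 232.15 K
P_n = kTB = 1.38×10⁻²³ × 232.15 × 2.57×10⁷ = 8.23×10⁻¹⁴ W = 82.3 fW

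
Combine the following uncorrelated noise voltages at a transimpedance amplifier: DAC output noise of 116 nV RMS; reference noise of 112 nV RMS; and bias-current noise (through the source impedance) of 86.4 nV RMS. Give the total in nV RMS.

Uncorrelated sources add in power (mean-square): V_tot = √(ΣV_i²)
V_tot = √[(1.16×10⁻⁷)² + (1.12×10⁻⁷)² + (8.64×10⁻⁸)²] = 1.83×10⁻⁷ V = 183 nV

183 nV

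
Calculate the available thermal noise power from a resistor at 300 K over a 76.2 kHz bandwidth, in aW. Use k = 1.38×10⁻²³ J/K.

315 aW

P_n = kTB = 1.38×10⁻²³ × 300 × 7.62×10⁴ = 3.15×10⁻¹⁶ W = 315 aW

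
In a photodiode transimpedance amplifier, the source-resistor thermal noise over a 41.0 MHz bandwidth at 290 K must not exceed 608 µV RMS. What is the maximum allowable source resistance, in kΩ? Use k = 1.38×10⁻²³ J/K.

563 kΩ

Johnson–Nyquist: V_n = √(4kTRB) ⇒ R = V_n² / (4kTB)
4kTB = 4 × 1.38×10⁻²³ × 290 × 4.10×10⁷ = 6.56×10⁻¹³
R = (6.08×10⁻⁴)² / 6.56×10⁻¹³ = 5.63×10⁵ Ω = 563 kΩ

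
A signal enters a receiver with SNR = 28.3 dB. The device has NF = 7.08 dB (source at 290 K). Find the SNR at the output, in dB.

21.22 dB

By definition F = SNR_in/SNR_out, so in dB: SNR_out = SNR_in − NF
SNR_out = 28.3 − 7.08 = 21.22 dB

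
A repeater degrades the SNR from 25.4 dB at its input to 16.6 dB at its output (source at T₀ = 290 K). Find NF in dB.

NF (dB) = SNR_in(dB) − SNR_out(dB) when the source is at T₀
NF = 25.4 − 16.6 = 8.8 dB

8.8 dB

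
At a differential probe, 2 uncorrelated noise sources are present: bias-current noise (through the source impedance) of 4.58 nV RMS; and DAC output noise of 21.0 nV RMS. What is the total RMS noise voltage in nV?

Uncorrelated sources add in power (mean-square): V_tot = √(ΣV_i²)
V_tot = √[(4.58×10⁻⁹)² + (2.10×10⁻⁸)²] = 2.15×10⁻⁸ V = 21.5 nV

21.5 nV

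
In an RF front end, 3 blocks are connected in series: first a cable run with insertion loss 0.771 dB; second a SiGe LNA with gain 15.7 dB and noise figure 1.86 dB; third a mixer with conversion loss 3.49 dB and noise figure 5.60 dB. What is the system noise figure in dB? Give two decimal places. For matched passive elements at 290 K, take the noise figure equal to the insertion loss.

Convert to linear (a loss of L dB is a gain of −L dB): F_i = 10^(NF_i/10), G_i = 10^(G_i,dB/10)
  Stage 1: F_1 = 10^(0.771/10) = 1.194, G_1 = 10^(−0.771/10) = 0.8373
  Stage 2: F_2 = 10^(1.86/10) = 1.535, G_2 = 10^(15.7/10) = 37.15
  Stage 3: F_3 = 10^(5.60/10) = 3.631, G_3 = 10^(−3.49/10) = 0.4477
Friis cascade:
  F = 1.194 + (1.535 − 1)/0.8373 + (3.631 − 1)/31.11 = 1.917
NF = 10 log₁₀(1.917) = 2.83 dB

2.83 dB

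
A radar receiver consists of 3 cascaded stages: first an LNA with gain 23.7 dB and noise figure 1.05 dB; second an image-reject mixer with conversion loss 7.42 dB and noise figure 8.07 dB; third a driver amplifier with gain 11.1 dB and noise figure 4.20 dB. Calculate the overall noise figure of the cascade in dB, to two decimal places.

Convert to linear (a loss of L dB is a gain of −L dB): F_i = 10^(NF_i/10), G_i = 10^(G_i,dB/10)
  Stage 1: F_1 = 10^(1.05/10) = 1.274, G_1 = 10^(23.7/10) = 234.4
  Stage 2: F_2 = 10^(8.07/10) = 6.412, G_2 = 10^(−7.42/10) = 0.1811
  Stage 3: F_3 = 10^(4.20/10) = 2.630, G_3 = 10^(11.1/10) = 12.88
Friis cascade:
  F = 1.274 + (6.412 − 1)/234.4 + (2.630 − 1)/42.46 = 1.335
NF = 10 log₁₀(1.335) = 1.25 dB

1.25 dB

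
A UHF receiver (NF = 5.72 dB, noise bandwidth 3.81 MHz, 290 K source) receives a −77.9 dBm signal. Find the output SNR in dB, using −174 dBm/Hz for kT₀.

24.6 dB

Noise floor: N = −174 + 10 log₁₀(B) + NF
10 log₁₀(3.81×10⁶) = 65.81 dB
N = −174 + 65.81 + 5.72 = −102.47 dBm
SNR = P_sig − N = −77.9 − (−102.47) = 24.57 dB → 24.6 dB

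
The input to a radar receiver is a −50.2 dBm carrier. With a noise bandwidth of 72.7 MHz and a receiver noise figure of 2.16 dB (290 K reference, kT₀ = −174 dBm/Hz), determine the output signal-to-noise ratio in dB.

Noise floor: N = −174 + 10 log₁₀(B) + NF
10 log₁₀(7.27×10⁷) = 78.62 dB
N = −174 + 78.62 + 2.16 = −93.22 dBm
SNR = P_sig − N = −50.2 − (−93.22) = 43.02 dB → 43.0 dB

43.0 dB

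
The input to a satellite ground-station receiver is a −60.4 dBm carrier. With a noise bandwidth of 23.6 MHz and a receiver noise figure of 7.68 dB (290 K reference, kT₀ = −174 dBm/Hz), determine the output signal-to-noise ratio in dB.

32.2 dB

Noise floor: N = −174 + 10 log₁₀(B) + NF
10 log₁₀(2.36×10⁷) = 73.73 dB
N = −174 + 73.73 + 7.68 = −92.59 dBm
SNR = P_sig − N = −60.4 − (−92.59) = 32.19 dB → 32.2 dB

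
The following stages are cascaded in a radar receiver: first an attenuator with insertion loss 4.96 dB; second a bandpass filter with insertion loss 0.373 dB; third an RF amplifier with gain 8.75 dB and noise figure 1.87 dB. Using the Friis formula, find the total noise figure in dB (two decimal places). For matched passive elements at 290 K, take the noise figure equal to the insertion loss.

Convert to linear (a loss of L dB is a gain of −L dB): F_i = 10^(NF_i/10), G_i = 10^(G_i,dB/10)
  Stage 1: F_1 = 10^(4.96/10) = 3.133, G_1 = 10^(−4.96/10) = 0.3192
  Stage 2: F_2 = 10^(0.373/10) = 1.090, G_2 = 10^(−0.373/10) = 0.9177
  Stage 3: F_3 = 10^(1.87/10) = 1.538, G_3 = 10^(8.75/10) = 7.499
Friis cascade:
  F = 3.133 + (1.090 − 1)/0.3192 + (1.538 − 1)/0.2929 = 5.252
NF = 10 log₁₀(5.252) = 7.20 dB

7.20 dB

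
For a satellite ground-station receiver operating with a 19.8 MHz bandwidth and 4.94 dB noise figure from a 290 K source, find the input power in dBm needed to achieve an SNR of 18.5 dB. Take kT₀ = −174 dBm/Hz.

Sensitivity = −174 + 10 log₁₀(B) + NF + SNR_min
= −174 + 72.97 + 4.94 + 18.5
= −77.59 dBm → −77.6 dBm

−77.6 dBm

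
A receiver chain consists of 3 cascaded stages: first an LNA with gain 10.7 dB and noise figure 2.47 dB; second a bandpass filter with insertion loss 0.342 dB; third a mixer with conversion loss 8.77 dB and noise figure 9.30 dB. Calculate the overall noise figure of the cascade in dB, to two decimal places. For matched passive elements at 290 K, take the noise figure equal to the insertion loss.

Convert to linear (a loss of L dB is a gain of −L dB): F_i = 10^(NF_i/10), G_i = 10^(G_i,dB/10)
  Stage 1: F_1 = 10^(2.47/10) = 1.766, G_1 = 10^(10.7/10) = 11.75
  Stage 2: F_2 = 10^(0.342/10) = 1.082, G_2 = 10^(−0.342/10) = 0.9243
  Stage 3: F_3 = 10^(9.30/10) = 8.511, G_3 = 10^(−8.77/10) = 0.1327
Friis cascade:
  F = 1.766 + (1.082 − 1)/11.75 + (8.511 − 1)/10.86 = 2.465
NF = 10 log₁₀(2.465) = 3.92 dB

3.92 dB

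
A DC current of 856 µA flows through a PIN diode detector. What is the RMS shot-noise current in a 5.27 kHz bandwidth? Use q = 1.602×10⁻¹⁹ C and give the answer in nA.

I_n = √(2qI·B)
2qI·B = 2 × 1.602×10⁻¹⁹ × 8.56×10⁻⁴ × 5.27×10³ = 1.45×10⁻¹⁸ A²
I_n = √(1.45×10⁻¹⁸) = 1.20×10⁻⁹ A = 1.20 nA

1.20 nA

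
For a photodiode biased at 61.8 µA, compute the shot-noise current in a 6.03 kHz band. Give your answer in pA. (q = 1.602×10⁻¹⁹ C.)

I_n = √(2qI·B)
2qI·B = 2 × 1.602×10⁻¹⁹ × 6.18×10⁻⁵ × 6.03×10³ = 1.19×10⁻¹⁹ A²
I_n = √(1.19×10⁻¹⁹) = 3.46×10⁻¹⁰ A = 346 pA

346 pA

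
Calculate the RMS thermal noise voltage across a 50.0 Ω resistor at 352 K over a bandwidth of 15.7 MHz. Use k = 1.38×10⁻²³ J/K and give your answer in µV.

V_n = √(4kTRB)
4kTRB = 4 × 1.38×10⁻²³ × 352 × 5.00×10¹ × 1.57×10⁷ = 1.53×10⁻¹¹ V²
V_n = √(1.53×10⁻¹¹) = 3.91×10⁻⁶ V = 3.91 µV

3.91 µV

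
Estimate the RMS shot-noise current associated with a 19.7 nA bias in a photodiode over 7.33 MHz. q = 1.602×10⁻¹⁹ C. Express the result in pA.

215 pA

I_n = √(2qI·B)
2qI·B = 2 × 1.602×10⁻¹⁹ × 1.97×10⁻⁸ × 7.33×10⁶ = 4.63×10⁻²⁰ A²
I_n = √(4.63×10⁻²⁰) = 2.15×10⁻¹⁰ A = 215 pA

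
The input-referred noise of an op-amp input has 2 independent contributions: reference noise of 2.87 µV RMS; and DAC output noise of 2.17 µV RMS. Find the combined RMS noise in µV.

3.60 µV

Uncorrelated sources add in power (mean-square): V_tot = √(ΣV_i²)
V_tot = √[(2.87×10⁻⁶)² + (2.17×10⁻⁶)²] = 3.60×10⁻⁶ V = 3.60 µV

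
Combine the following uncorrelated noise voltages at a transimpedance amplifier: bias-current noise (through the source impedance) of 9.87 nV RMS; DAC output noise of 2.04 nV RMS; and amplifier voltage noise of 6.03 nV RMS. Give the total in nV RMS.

Uncorrelated sources add in power (mean-square): V_tot = √(ΣV_i²)
V_tot = √[(9.87×10⁻⁹)² + (2.04×10⁻⁹)² + (6.03×10⁻⁹)²] = 1.17×10⁻⁸ V = 11.7 nV

11.7 nV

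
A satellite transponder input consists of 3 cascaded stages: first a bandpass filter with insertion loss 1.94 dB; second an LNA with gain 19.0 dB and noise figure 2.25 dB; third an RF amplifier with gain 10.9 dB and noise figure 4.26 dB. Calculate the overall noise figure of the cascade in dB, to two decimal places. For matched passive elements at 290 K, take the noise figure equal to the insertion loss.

4.24 dB

Convert to linear (a loss of L dB is a gain of −L dB): F_i = 10^(NF_i/10), G_i = 10^(G_i,dB/10)
  Stage 1: F_1 = 10^(1.94/10) = 1.563, G_1 = 10^(−1.94/10) = 0.6397
  Stage 2: F_2 = 10^(2.25/10) = 1.679, G_2 = 10^(19.0/10) = 79.43
  Stage 3: F_3 = 10^(4.26/10) = 2.667, G_3 = 10^(10.9/10) = 12.30
Friis cascade:
  F = 1.563 + (1.679 − 1)/0.6397 + (2.667 − 1)/50.82 = 2.657
NF = 10 log₁₀(2.657) = 4.24 dB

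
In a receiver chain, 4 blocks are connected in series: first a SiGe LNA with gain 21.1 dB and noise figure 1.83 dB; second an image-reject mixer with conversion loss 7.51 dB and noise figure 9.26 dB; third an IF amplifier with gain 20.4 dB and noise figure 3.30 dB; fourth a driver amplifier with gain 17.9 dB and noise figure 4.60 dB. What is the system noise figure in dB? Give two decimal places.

Convert to linear (a loss of L dB is a gain of −L dB): F_i = 10^(NF_i/10), G_i = 10^(G_i,dB/10)
  Stage 1: F_1 = 10^(1.83/10) = 1.524, G_1 = 10^(21.1/10) = 128.8
  Stage 2: F_2 = 10^(9.26/10) = 8.433, G_2 = 10^(−7.51/10) = 0.1774
  Stage 3: F_3 = 10^(3.30/10) = 2.138, G_3 = 10^(20.4/10) = 109.6
  Stage 4: F_4 = 10^(4.60/10) = 2.884, G_4 = 10^(17.9/10) = 61.66
Friis cascade:
  F = 1.524 + (8.433 − 1)/128.8 + (2.138 − 1)/22.86 + (2.884 − 1)/2506 = 1.632
NF = 10 log₁₀(1.632) = 2.13 dB

2.13 dB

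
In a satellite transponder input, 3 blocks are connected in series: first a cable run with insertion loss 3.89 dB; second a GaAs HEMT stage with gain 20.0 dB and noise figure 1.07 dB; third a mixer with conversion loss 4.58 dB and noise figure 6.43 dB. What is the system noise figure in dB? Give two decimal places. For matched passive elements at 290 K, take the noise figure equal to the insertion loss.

5.07 dB

Convert to linear (a loss of L dB is a gain of −L dB): F_i = 10^(NF_i/10), G_i = 10^(G_i,dB/10)
  Stage 1: F_1 = 10^(3.89/10) = 2.449, G_1 = 10^(−3.89/10) = 0.4083
  Stage 2: F_2 = 10^(1.07/10) = 1.279, G_2 = 10^(20.0/10) = 100.0
  Stage 3: F_3 = 10^(6.43/10) = 4.395, G_3 = 10^(−4.58/10) = 0.3483
Friis cascade:
  F = 2.449 + (1.279 − 1)/0.4083 + (4.395 − 1)/40.83 = 3.216
NF = 10 log₁₀(3.216) = 5.07 dB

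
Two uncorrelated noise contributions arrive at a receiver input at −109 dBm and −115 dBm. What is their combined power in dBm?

Convert to linear, add, convert back:
P₁ = 1.26×10⁻¹⁴ W, P₂ = 3.16×10⁻¹⁵ W
P_tot = 1.58×10⁻¹⁴ W → 10 log₁₀(P_tot / 10⁻³) = −108.0 dBm

−108.0 dBm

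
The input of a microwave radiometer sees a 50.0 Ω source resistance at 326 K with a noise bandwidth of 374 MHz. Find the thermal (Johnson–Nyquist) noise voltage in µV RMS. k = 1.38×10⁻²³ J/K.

V_n = √(4kTRB)
4kTRB = 4 × 1.38×10⁻²³ × 326 × 5.00×10¹ × 3.74×10⁸ = 3.37×10⁻¹⁰ V²
V_n = √(3.37×10⁻¹⁰) = 1.83×10⁻⁵ V = 18.3 µV

18.3 µV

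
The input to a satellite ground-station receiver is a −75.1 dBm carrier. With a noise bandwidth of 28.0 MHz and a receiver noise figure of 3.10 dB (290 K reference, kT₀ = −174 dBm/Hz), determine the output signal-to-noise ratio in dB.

21.3 dB

Noise floor: N = −174 + 10 log₁₀(B) + NF
10 log₁₀(2.80×10⁷) = 74.47 dB
N = −174 + 74.47 + 3.10 = −96.43 dBm
SNR = P_sig − N = −75.1 − (−96.43) = 21.33 dB → 21.3 dB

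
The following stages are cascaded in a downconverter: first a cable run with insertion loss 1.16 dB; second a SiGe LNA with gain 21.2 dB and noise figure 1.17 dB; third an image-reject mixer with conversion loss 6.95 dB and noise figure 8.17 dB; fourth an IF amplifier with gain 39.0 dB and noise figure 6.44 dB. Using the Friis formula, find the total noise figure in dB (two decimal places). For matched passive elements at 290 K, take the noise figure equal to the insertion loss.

2.86 dB

Convert to linear (a loss of L dB is a gain of −L dB): F_i = 10^(NF_i/10), G_i = 10^(G_i,dB/10)
  Stage 1: F_1 = 10^(1.16/10) = 1.306, G_1 = 10^(−1.16/10) = 0.7656
  Stage 2: F_2 = 10^(1.17/10) = 1.309, G_2 = 10^(21.2/10) = 131.8
  Stage 3: F_3 = 10^(8.17/10) = 6.561, G_3 = 10^(−6.95/10) = 0.2018
  Stage 4: F_4 = 10^(6.44/10) = 4.406, G_4 = 10^(39.0/10) = 7943
Friis cascade:
  F = 1.306 + (1.309 − 1)/0.7656 + (6.561 − 1)/100.9 + (4.406 − 1)/20.37 = 1.932
NF = 10 log₁₀(1.932) = 2.86 dB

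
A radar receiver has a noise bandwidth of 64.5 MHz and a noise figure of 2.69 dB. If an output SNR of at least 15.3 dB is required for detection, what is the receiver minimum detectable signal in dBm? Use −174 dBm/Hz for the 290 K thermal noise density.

−77.9 dBm

Sensitivity = −174 + 10 log₁₀(B) + NF + SNR_min
= −174 + 78.1 + 2.69 + 15.3
= −77.91 dBm → −77.9 dBm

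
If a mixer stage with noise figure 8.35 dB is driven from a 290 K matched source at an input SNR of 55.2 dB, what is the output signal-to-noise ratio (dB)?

By definition F = SNR_in/SNR_out, so in dB: SNR_out = SNR_in − NF
SNR_out = 55.2 − 8.35 = 46.85 dB

46.85 dB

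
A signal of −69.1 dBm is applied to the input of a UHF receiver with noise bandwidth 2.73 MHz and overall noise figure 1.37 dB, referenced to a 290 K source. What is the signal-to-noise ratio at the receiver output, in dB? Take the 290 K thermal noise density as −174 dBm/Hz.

39.2 dB

Noise floor: N = −174 + 10 log₁₀(B) + NF
10 log₁₀(2.73×10⁶) = 64.36 dB
N = −174 + 64.36 + 1.37 = −108.27 dBm
SNR = P_sig − N = −69.1 − (−108.27) = 39.17 dB → 39.2 dB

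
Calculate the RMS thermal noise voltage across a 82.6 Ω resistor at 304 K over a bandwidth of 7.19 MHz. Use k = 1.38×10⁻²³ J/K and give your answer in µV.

3.16 µV

V_n = √(4kTRB)
4kTRB = 4 × 1.38×10⁻²³ × 304 × 8.26×10¹ × 7.19×10⁶ = 9.97×10⁻¹² V²
V_n = √(9.97×10⁻¹²) = 3.16×10⁻⁶ V = 3.16 µV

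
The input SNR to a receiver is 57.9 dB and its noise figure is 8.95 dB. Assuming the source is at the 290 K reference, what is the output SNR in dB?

48.95 dB

By definition F = SNR_in/SNR_out, so in dB: SNR_out = SNR_in − NF
SNR_out = 57.9 − 8.95 = 48.95 dB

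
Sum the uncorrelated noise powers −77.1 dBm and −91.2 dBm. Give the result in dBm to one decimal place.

Convert to linear, add, convert back:
P₁ = 1.95×10⁻¹¹ W, P₂ = 7.59×10⁻¹³ W
P_tot = 2.03×10⁻¹¹ W → 10 log₁₀(P_tot / 10⁻³) = −76.9 dBm

−76.9 dBm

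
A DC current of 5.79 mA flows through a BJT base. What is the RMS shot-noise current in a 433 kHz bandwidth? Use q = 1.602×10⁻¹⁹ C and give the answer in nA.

I_n = √(2qI·B)
2qI·B = 2 × 1.602×10⁻¹⁹ × 5.79×10⁻³ × 4.33×10⁵ = 8.03×10⁻¹⁶ A²
I_n = √(8.03×10⁻¹⁶) = 2.83×10⁻⁸ A = 28.3 nA

28.3 nA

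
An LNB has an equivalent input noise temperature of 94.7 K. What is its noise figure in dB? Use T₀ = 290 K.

1.23 dB

F = 1 + T_e/T₀ = 1 + 94.7/290 = 1.32655
NF = 10 log₁₀(1.32655) = 1.23 dB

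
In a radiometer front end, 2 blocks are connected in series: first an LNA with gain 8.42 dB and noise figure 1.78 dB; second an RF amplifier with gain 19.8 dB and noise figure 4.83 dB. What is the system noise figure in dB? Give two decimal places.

Convert to linear (a loss of L dB is a gain of −L dB): F_i = 10^(NF_i/10), G_i = 10^(G_i,dB/10)
  Stage 1: F_1 = 10^(1.78/10) = 1.507, G_1 = 10^(8.42/10) = 6.950
  Stage 2: F_2 = 10^(4.83/10) = 3.041, G_2 = 10^(19.8/10) = 95.50
Friis cascade:
  F = 1.507 + (3.041 − 1)/6.950 = 1.800
NF = 10 log₁₀(1.800) = 2.55 dB

2.55 dB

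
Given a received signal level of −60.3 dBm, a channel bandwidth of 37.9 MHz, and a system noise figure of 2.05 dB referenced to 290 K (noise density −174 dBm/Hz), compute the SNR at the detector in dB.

Noise floor: N = −174 + 10 log₁₀(B) + NF
10 log₁₀(3.79×10⁷) = 75.79 dB
N = −174 + 75.79 + 2.05 = −96.16 dBm
SNR = P_sig − N = −60.3 − (−96.16) = 35.86 dB → 35.9 dB

35.9 dB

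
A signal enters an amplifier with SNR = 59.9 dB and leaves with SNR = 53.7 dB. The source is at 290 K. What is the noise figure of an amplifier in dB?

6.2 dB

NF (dB) = SNR_in(dB) − SNR_out(dB) when the source is at T₀
NF = 59.9 − 53.7 = 6.2 dB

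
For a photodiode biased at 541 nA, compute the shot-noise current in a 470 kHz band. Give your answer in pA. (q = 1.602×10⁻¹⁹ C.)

285 pA

I_n = √(2qI·B)
2qI·B = 2 × 1.602×10⁻¹⁹ × 5.41×10⁻⁷ × 4.70×10⁵ = 8.15×10⁻²⁰ A²
I_n = √(8.15×10⁻²⁰) = 2.85×10⁻¹⁰ A = 285 pA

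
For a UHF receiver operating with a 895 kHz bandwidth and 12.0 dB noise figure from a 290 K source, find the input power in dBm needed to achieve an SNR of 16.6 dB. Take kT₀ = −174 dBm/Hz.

Sensitivity = −174 + 10 log₁₀(B) + NF + SNR_min
= −174 + 59.52 + 12.0 + 16.6
= −85.88 dBm → −85.9 dBm

−85.9 dBm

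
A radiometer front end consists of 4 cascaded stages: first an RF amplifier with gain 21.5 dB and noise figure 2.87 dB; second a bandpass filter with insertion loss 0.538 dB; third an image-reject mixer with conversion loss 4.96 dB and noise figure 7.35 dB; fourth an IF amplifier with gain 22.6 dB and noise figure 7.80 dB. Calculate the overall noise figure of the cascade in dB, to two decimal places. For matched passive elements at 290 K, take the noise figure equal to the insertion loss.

3.22 dB

Convert to linear (a loss of L dB is a gain of −L dB): F_i = 10^(NF_i/10), G_i = 10^(G_i,dB/10)
  Stage 1: F_1 = 10^(2.87/10) = 1.936, G_1 = 10^(21.5/10) = 141.3
  Stage 2: F_2 = 10^(0.538/10) = 1.132, G_2 = 10^(−0.538/10) = 0.8835
  Stage 3: F_3 = 10^(7.35/10) = 5.433, G_3 = 10^(−4.96/10) = 0.3192
  Stage 4: F_4 = 10^(7.80/10) = 6.026, G_4 = 10^(22.6/10) = 182.0
Friis cascade:
  F = 1.936 + (1.132 − 1)/141.3 + (5.433 − 1)/124.8 + (6.026 − 1)/39.83 = 2.099
NF = 10 log₁₀(2.099) = 3.22 dB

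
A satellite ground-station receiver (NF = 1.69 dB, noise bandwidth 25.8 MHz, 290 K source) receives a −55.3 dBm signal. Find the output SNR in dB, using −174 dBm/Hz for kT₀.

42.9 dB

Noise floor: N = −174 + 10 log₁₀(B) + NF
10 log₁₀(2.58×10⁷) = 74.12 dB
N = −174 + 74.12 + 1.69 = −98.19 dBm
SNR = P_sig − N = −55.3 − (−98.19) = 42.89 dB → 42.9 dB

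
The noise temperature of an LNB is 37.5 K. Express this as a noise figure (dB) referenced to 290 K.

0.528 dB

F = 1 + T_e/T₀ = 1 + 37.5/290 = 1.12931
NF = 10 log₁₀(1.12931) = 0.528 dB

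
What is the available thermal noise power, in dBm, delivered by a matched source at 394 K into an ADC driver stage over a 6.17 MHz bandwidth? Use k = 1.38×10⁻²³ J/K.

−104.7 dBm

P_n = kTB = 1.38×10⁻²³ × 394 × 6.17×10⁶ = 3.35×10⁻¹⁴ W
In dBm: 10 log₁₀(3.35×10⁻¹⁴ / 10⁻³) = −104.7 dBm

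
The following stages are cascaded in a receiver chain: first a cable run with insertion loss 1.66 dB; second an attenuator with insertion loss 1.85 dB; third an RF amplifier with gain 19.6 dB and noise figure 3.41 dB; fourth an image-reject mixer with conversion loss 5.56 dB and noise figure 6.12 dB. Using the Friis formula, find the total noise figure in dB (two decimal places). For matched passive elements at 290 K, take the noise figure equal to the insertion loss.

6.99 dB

Convert to linear (a loss of L dB is a gain of −L dB): F_i = 10^(NF_i/10), G_i = 10^(G_i,dB/10)
  Stage 1: F_1 = 10^(1.66/10) = 1.466, G_1 = 10^(−1.66/10) = 0.6823
  Stage 2: F_2 = 10^(1.85/10) = 1.531, G_2 = 10^(−1.85/10) = 0.6531
  Stage 3: F_3 = 10^(3.41/10) = 2.193, G_3 = 10^(19.6/10) = 91.20
  Stage 4: F_4 = 10^(6.12/10) = 4.093, G_4 = 10^(−5.56/10) = 0.2780
Friis cascade:
  F = 1.466 + (1.531 − 1)/0.6823 + (2.193 − 1)/0.4457 + (4.093 − 1)/40.64 = 4.996
NF = 10 log₁₀(4.996) = 6.99 dB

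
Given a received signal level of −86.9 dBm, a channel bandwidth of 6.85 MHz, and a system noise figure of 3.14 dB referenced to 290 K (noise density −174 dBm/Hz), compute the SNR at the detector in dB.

Noise floor: N = −174 + 10 log₁₀(B) + NF
10 log₁₀(6.85×10⁶) = 68.36 dB
N = −174 + 68.36 + 3.14 = −102.50 dBm
SNR = P_sig − N = −86.9 − (−102.50) = 15.60 dB → 15.6 dB

15.6 dB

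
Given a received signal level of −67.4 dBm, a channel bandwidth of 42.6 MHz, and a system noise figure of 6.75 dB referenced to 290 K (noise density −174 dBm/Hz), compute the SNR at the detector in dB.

Noise floor: N = −174 + 10 log₁₀(B) + NF
10 log₁₀(4.26×10⁷) = 76.29 dB
N = −174 + 76.29 + 6.75 = −90.96 dBm
SNR = P_sig − N = −67.4 − (−90.96) = 23.56 dB → 23.6 dB

23.6 dB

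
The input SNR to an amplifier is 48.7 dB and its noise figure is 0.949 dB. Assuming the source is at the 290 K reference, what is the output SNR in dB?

47.751 dB

By definition F = SNR_in/SNR_out, so in dB: SNR_out = SNR_in − NF
SNR_out = 48.7 − 0.949 = 47.751 dB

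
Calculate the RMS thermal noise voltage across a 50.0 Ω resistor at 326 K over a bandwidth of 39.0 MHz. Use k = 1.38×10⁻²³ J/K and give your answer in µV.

5.92 µV

V_n = √(4kTRB)
4kTRB = 4 × 1.38×10⁻²³ × 326 × 5.00×10¹ × 3.90×10⁷ = 3.51×10⁻¹¹ V²
V_n = √(3.51×10⁻¹¹) = 5.92×10⁻⁶ V = 5.92 µV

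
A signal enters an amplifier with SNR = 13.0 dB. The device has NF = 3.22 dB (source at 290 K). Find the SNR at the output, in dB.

9.78 dB

By definition F = SNR_in/SNR_out, so in dB: SNR_out = SNR_in − NF
SNR_out = 13.0 − 3.22 = 9.78 dB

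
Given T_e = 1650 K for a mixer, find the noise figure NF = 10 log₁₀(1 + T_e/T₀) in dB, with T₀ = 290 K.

8.25 dB

F = 1 + T_e/T₀ = 1 + 1650/290 = 6.68966
NF = 10 log₁₀(6.68966) = 8.25 dB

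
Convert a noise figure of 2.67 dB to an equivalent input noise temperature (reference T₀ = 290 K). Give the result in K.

246 K

F = 10^(2.67/10) = 1.84927
T_e = (F − 1)·T₀ = (1.84927 − 1) × 290 = 246 K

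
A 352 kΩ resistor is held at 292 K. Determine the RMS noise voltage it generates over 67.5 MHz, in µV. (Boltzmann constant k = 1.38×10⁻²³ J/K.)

619 µV

V_n = √(4kTRB)
4kTRB = 4 × 1.38×10⁻²³ × 292 × 3.52×10⁵ × 6.75×10⁷ = 3.83×10⁻⁷ V²
V_n = √(3.83×10⁻⁷) = 6.19×10⁻⁴ V = 619 µV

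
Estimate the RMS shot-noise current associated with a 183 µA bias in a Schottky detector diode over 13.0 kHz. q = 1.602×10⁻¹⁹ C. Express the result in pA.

I_n = √(2qI·B)
2qI·B = 2 × 1.602×10⁻¹⁹ × 1.83×10⁻⁴ × 1.30×10⁴ = 7.62×10⁻¹⁹ A²
I_n = √(7.62×10⁻¹⁹) = 8.73×10⁻¹⁰ A = 873 pA

873 pA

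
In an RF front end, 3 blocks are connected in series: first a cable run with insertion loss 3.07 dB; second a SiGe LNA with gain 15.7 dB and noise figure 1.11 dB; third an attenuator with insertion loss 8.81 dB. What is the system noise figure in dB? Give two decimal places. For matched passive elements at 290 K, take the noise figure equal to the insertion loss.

4.74 dB

Convert to linear (a loss of L dB is a gain of −L dB): F_i = 10^(NF_i/10), G_i = 10^(G_i,dB/10)
  Stage 1: F_1 = 10^(3.07/10) = 2.028, G_1 = 10^(−3.07/10) = 0.4932
  Stage 2: F_2 = 10^(1.11/10) = 1.291, G_2 = 10^(15.7/10) = 37.15
  Stage 3: F_3 = 10^(8.81/10) = 7.603, G_3 = 10^(−8.81/10) = 0.1315
Friis cascade:
  F = 2.028 + (1.291 − 1)/0.4932 + (7.603 − 1)/18.32 = 2.979
NF = 10 log₁₀(2.979) = 4.74 dB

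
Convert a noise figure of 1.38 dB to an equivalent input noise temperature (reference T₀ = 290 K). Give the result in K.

108 K

F = 10^(1.38/10) = 1.37404
T_e = (F − 1)·T₀ = (1.37404 − 1) × 290 = 108 K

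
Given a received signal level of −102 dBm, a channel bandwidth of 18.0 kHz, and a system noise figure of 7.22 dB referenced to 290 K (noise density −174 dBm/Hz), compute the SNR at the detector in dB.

22.2 dB

Noise floor: N = −174 + 10 log₁₀(B) + NF
10 log₁₀(1.80×10⁴) = 42.55 dB
N = −174 + 42.55 + 7.22 = −124.23 dBm
SNR = P_sig − N = −102 − (−124.23) = 22.23 dB → 22.2 dB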